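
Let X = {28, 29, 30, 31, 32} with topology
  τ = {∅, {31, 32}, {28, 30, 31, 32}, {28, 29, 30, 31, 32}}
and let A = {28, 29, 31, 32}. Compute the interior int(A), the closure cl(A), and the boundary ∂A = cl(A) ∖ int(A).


int(A) = {31, 32}, cl(A) = {28, 29, 30, 31, 32}, ∂A = {28, 29, 30}.

Closed sets in (X, τ) are complements of opens:
  closed(X, τ) = {∅, {29}, {28, 29, 30}, {28, 29, 30, 31, 32}}.
int(A) = ⋃ {U ∈ τ : U ⊆ A}. Opens contained in A: ∅, {31, 32}.
Taking the union of these: int(A) = {31, 32}.
cl(A) = ⋂ {C closed : A ⊆ C}. Closed sets containing A: {28, 29, 30, 31, 32}.
Intersecting these: cl(A) = {28, 29, 30, 31, 32}.
∂A = cl(A) ∖ int(A) = {28, 29, 30, 31, 32} ∖ {31, 32} = {28, 29, 30}.


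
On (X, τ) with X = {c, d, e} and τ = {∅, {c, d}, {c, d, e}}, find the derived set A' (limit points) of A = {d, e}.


A' = {c, e}

For each x ∈ X, list the open sets U ∈ τ with x ∈ U, then check whether U ∩ (A ∖ {x}) ≠ ∅ for every such U.
  x = c: opens ∋ x are {c, d}, {c, d, e}; each meets A ∖ {c}, so x IS a limit point.
  x = d: open {c, d} ∋ x has {c, d} ∩ (A ∖ {d}) = ∅, so x is NOT a limit point.
  x = e: opens ∋ x are {c, d, e}; each meets A ∖ {e}, so x IS a limit point.
Collecting: A' = {c, e}.


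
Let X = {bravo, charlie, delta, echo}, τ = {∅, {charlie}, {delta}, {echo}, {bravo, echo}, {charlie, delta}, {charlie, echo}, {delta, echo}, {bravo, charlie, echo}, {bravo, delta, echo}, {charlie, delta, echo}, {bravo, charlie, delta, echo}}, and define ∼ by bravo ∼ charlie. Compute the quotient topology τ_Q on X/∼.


X/∼ = {[bravo=charlie], [delta], [echo]}; |τ_Q| = 6.

Equivalence classes: [bravo=charlie], [delta], [echo].
Quotient map π: X → X/∼ sends bravo ↦ [bravo=charlie], charlie ↦ [bravo=charlie], delta ↦ [delta], echo ↦ [echo].
For each subset V ⊆ X/∼, compute π^{-1}(V) ⊆ X and check whether π^{-1}(V) ∈ τ. V is open in τ_Q iff π^{-1}(V) ∈ τ.
  V = {}: π^{-1}(V) = ∅ ∈ τ ✓.
  V = {[bravo=charlie]}: π^{-1}(V) = {bravo, charlie} ∉ τ ✗.
  V = {[delta]}: π^{-1}(V) = {delta} ∈ τ ✓.
  V = {[bravo=charlie], [delta]}: π^{-1}(V) = {bravo, charlie, delta} ∉ τ ✗.
  V = {[echo]}: π^{-1}(V) = {echo} ∈ τ ✓.
  V = {[bravo=charlie], [echo]}: π^{-1}(V) = {bravo, charlie, echo} ∈ τ ✓.
  V = {[delta], [echo]}: π^{-1}(V) = {delta, echo} ∈ τ ✓.
  V = {[bravo=charlie], [delta], [echo]}: π^{-1}(V) = {bravo, charlie, delta, echo} ∈ τ ✓.
Open sets in the quotient: τ_Q = {{}, {[delta]}, {[echo]}, {[bravo=charlie], [echo]}, {[delta], [echo]}, {[bravo=charlie], [delta], [echo]}} (6 elements).


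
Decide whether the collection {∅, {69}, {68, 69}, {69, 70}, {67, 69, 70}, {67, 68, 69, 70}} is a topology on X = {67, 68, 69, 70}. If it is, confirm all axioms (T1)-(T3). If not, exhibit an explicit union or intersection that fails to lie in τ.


τ is NOT a topology on X.

Axiom (T1): ∅ ∈ τ? Yes; X ∈ τ? Yes.
Axiom (T2/T3): check pairwise unions and intersections of members of τ.
Counterexample for (T2): {68, 69} ∪ {69, 70} = {68, 69, 70} ∉ τ. Therefore τ is NOT a topology.


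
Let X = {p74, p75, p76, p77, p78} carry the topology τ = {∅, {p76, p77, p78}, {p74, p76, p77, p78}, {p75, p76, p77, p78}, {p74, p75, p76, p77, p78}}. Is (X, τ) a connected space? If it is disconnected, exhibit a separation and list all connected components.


(X, τ) is connected.

Find clopen sets (U ∈ τ with X ∖ U ∈ τ):
  U = ∅, X ∖ U = {p74, p75, p76, p77, p78} — both open, so U is clopen.
  U = {p74, p75, p76, p77, p78}, X ∖ U = ∅ — both open, so U is clopen.
Only trivial clopens (∅ and X) exist, so (X, τ) is connected.
Compute connected components by grouping points that agree on all clopens:
  component: {p74, p75, p76, p77, p78}


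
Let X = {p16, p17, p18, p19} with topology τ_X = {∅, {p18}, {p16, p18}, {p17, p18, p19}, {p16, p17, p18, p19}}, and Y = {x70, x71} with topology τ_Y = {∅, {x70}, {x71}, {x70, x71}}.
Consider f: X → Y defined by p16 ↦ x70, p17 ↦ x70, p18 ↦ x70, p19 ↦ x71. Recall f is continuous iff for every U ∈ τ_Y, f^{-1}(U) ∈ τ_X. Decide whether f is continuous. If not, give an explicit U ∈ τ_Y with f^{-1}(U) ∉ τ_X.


f is NOT continuous.

Compute f^{-1}(U) for each U ∈ τ_Y:
  U = ∅: f^{-1}(U) = ∅ ∈ τ_X ✓.
  U = {x70}: f^{-1}(U) = {p16, p17, p18} ∉ τ_X ✗.
  U = {x71}: f^{-1}(U) = {p19} ∉ τ_X ✗.
  U = {x70, x71}: f^{-1}(U) = {p16, p17, p18, p19} ∈ τ_X ✓.
Found U = {x70} with f^{-1}(U) = {p16, p17, p18} not in τ_X. Therefore f is NOT continuous.


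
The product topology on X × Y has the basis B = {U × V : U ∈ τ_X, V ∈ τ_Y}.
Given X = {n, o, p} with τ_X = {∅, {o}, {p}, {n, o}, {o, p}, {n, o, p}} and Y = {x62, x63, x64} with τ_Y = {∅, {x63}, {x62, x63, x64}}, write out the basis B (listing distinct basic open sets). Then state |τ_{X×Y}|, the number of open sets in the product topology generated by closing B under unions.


Basis B = {∅ × ∅, {o} × {x63}, {p} × {x63}, {n, o} × {x63}, {o, p} × {x63}, {n, o, p} × {x63}, {o} × {x62, x63, x64}, {p} × {x62, x63, x64}, {n, o} × {x62, x63, x64}, {o, p} × {x62, x63, x64}, {n, o, p} × {x62, x63, x64}}; |τ_{X×Y}| = 18.

Enumerate products U × V with U ∈ τ_X, V ∈ τ_Y (deduplicated):
  ∅ × ∅ = {} (∅)
  {o} × {x63} = {(o,x63)}
  {p} × {x63} = {(p,x63)}
  {n, o} × {x63} = {(n,x63), (o,x63)}
  {o, p} × {x63} = {(o,x63), (p,x63)}
  {n, o, p} × {x63} = {(n,x63), (o,x63), (p,x63)}
  {o} × {x62, x63, x64} = {(o,x62), (o,x63), (o,x64)}
  {p} × {x62, x63, x64} = {(p,x62), (p,x63), (p,x64)}
  {n, o} × {x62, x63, x64} = {(n,x62), (n,x63), (n,x64), (o,x62), (o,x63), (o,x64)}
  {o, p} × {x62, x63, x64} = {(o,x62), (o,x63), (o,x64), (p,x62), (p,x63), (p,x64)}
  {n, o, p} × {x62, x63, x64} = {(n,x62), (n,x63), (n,x64), (o,x62), (o,x63), (o,x64), (p,x62), (p,x63), (p,x64)}
These 11 distinct sets form the basis B.
Close under arbitrary unions to get τ_{X×Y}; counting gives |τ_{X×Y}| = 18.


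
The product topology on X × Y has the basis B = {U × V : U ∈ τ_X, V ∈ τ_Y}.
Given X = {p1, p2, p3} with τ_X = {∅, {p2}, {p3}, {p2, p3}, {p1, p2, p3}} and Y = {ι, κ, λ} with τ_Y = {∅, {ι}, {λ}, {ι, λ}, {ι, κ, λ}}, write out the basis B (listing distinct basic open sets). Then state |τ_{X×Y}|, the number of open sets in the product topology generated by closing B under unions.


Basis B = {∅ × ∅, {p2} × {ι}, {p2} × {λ}, {p3} × {ι}, {p3} × {λ}, {p2} × {ι, λ}, {p2, p3} × {ι}, {p2, p3} × {λ}, {p3} × {ι, λ}, {p1, p2, p3} × {ι}, {p1, p2, p3} × {λ}, {p2} × {ι, κ, λ}, {p3} × {ι, κ, λ}, {p2, p3} × {ι, λ}, {p1, p2, p3} × {ι, λ}, {p2, p3} × {ι, κ, λ}, {p1, p2, p3} × {ι, κ, λ}}; |τ_{X×Y}| = 48.

Enumerate products U × V with U ∈ τ_X, V ∈ τ_Y (deduplicated):
  ∅ × ∅ = {} (∅)
  {p2} × {ι} = {(p2,ι)}
  {p2} × {λ} = {(p2,λ)}
  {p3} × {ι} = {(p3,ι)}
  {p3} × {λ} = {(p3,λ)}
  {p2} × {ι, λ} = {(p2,ι), (p2,λ)}
  {p2, p3} × {ι} = {(p2,ι), (p3,ι)}
  {p2, p3} × {λ} = {(p2,λ), (p3,λ)}
  {p3} × {ι, λ} = {(p3,ι), (p3,λ)}
  {p1, p2, p3} × {ι} = {(p1,ι), (p2,ι), (p3,ι)}
  {p1, p2, p3} × {λ} = {(p1,λ), (p2,λ), (p3,λ)}
  {p2} × {ι, κ, λ} = {(p2,ι), (p2,κ), (p2,λ)}
  {p3} × {ι, κ, λ} = {(p3,ι), (p3,κ), (p3,λ)}
  {p2, p3} × {ι, λ} = {(p2,ι), (p2,λ), (p3,ι), (p3,λ)}
  {p1, p2, p3} × {ι, λ} = {(p1,ι), (p1,λ), (p2,ι), (p2,λ), (p3,ι), (p3,λ)}
  {p2, p3} × {ι, κ, λ} = {(p2,ι), (p2,κ), (p2,λ), (p3,ι), (p3,κ), (p3,λ)}
  {p1, p2, p3} × {ι, κ, λ} = {(p1,ι), (p1,κ), (p1,λ), (p2,ι), (p2,κ), (p2,λ), (p3,ι), (p3,κ), (p3,λ)}
These 17 distinct sets form the basis B.
Close under arbitrary unions to get τ_{X×Y}; counting gives |τ_{X×Y}| = 48.


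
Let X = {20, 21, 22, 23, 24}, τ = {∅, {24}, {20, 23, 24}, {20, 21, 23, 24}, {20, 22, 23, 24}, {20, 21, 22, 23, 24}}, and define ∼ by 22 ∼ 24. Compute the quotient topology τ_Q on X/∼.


X/∼ = {[20], [21], [22=24], [23]}; |τ_Q| = 3.

Equivalence classes: [20], [21], [22=24], [23].
Quotient map π: X → X/∼ sends 20 ↦ [20], 21 ↦ [21], 22 ↦ [22=24], 23 ↦ [23], 24 ↦ [22=24].
For each subset V ⊆ X/∼, compute π^{-1}(V) ⊆ X and check whether π^{-1}(V) ∈ τ. V is open in τ_Q iff π^{-1}(V) ∈ τ.
  V = {}: π^{-1}(V) = ∅ ∈ τ ✓.
  V = {[20]}: π^{-1}(V) = {20} ∉ τ ✗.
  V = {[21]}: π^{-1}(V) = {21} ∉ τ ✗.
  V = {[20], [21]}: π^{-1}(V) = {20, 21} ∉ τ ✗.
  V = {[22=24]}: π^{-1}(V) = {22, 24} ∉ τ ✗.
  V = {[20], [22=24]}: π^{-1}(V) = {20, 22, 24} ∉ τ ✗.
  V = {[21], [22=24]}: π^{-1}(V) = {21, 22, 24} ∉ τ ✗.
  V = {[20], [21], [22=24]}: π^{-1}(V) = {20, 21, 22, 24} ∉ τ ✗.
  V = {[23]}: π^{-1}(V) = {23} ∉ τ ✗.
  V = {[20], [23]}: π^{-1}(V) = {20, 23} ∉ τ ✗.
  V = {[21], [23]}: π^{-1}(V) = {21, 23} ∉ τ ✗.
  V = {[20], [21], [23]}: π^{-1}(V) = {20, 21, 23} ∉ τ ✗.
  V = {[22=24], [23]}: π^{-1}(V) = {22, 23, 24} ∉ τ ✗.
  V = {[20], [22=24], [23]}: π^{-1}(V) = {20, 22, 23, 24} ∈ τ ✓.
  V = {[21], [22=24], [23]}: π^{-1}(V) = {21, 22, 23, 24} ∉ τ ✗.
  V = {[20], [21], [22=24], [23]}: π^{-1}(V) = {20, 21, 22, 23, 24} ∈ τ ✓.
Open sets in the quotient: τ_Q = {{}, {[20], [22=24], [23]}, {[20], [21], [22=24], [23]}} (3 elements).


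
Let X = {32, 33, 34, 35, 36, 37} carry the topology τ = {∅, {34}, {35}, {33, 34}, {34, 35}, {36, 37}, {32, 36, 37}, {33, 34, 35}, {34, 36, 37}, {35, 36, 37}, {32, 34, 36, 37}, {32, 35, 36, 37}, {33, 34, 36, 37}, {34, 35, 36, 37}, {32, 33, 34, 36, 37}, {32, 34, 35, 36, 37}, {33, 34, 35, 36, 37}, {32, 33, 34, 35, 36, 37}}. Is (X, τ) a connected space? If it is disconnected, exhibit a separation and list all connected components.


(X, τ) is disconnected; components = [{35}, {33, 34}, {32, 36, 37}].

Find clopen sets (U ∈ τ with X ∖ U ∈ τ):
  U = ∅, X ∖ U = {32, 33, 34, 35, 36, 37} — both open, so U is clopen.
  U = {35}, X ∖ U = {32, 33, 34, 36, 37} — both open, so U is clopen.
  U = {33, 34}, X ∖ U = {32, 35, 36, 37} — both open, so U is clopen.
  U = {32, 36, 37}, X ∖ U = {33, 34, 35} — both open, so U is clopen.
  U = {33, 34, 35}, X ∖ U = {32, 36, 37} — both open, so U is clopen.
  U = {32, 35, 36, 37}, X ∖ U = {33, 34} — both open, so U is clopen.
  U = {32, 33, 34, 36, 37}, X ∖ U = {35} — both open, so U is clopen.
  U = {32, 33, 34, 35, 36, 37}, X ∖ U = ∅ — both open, so U is clopen.
Nontrivial clopen(s) exist: e.g. {35}. So (X, τ) is disconnected.
Compute connected components by grouping points that agree on all clopens:
  component: {35}
  component: {33, 34}
  component: {32, 36, 37}


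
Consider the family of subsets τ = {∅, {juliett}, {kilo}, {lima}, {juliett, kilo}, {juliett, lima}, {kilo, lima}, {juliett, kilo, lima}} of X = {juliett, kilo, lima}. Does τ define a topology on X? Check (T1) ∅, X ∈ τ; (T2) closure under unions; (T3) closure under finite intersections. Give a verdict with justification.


τ IS a topology on X.

Axiom (T1): ∅ ∈ τ? Yes; X ∈ τ? Yes.
Axiom (T2/T3): check pairwise unions and intersections of members of τ.
All pairwise intersections and unions checked — each lies in τ. Therefore τ satisfies (T1), (T2), (T3): it IS a topology on X.


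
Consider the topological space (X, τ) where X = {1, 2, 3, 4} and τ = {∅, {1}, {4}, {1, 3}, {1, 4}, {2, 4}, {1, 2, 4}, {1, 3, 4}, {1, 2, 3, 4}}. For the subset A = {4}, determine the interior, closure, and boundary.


int(A) = {4}, cl(A) = {2, 4}, ∂A = {2}.

Closed sets in (X, τ) are complements of opens:
  closed(X, τ) = {∅, {2}, {3}, {1, 3}, {2, 3}, {2, 4}, {1, 2, 3}, {2, 3, 4}, {1, 2, 3, 4}}.
int(A) = ⋃ {U ∈ τ : U ⊆ A}. Opens contained in A: ∅, {4}.
Taking the union of these: int(A) = {4}.
cl(A) = ⋂ {C closed : A ⊆ C}. Closed sets containing A: {2, 4}, {2, 3, 4}, {1, 2, 3, 4}.
Intersecting these: cl(A) = {2, 4}.
∂A = cl(A) ∖ int(A) = {2, 4} ∖ {4} = {2}.


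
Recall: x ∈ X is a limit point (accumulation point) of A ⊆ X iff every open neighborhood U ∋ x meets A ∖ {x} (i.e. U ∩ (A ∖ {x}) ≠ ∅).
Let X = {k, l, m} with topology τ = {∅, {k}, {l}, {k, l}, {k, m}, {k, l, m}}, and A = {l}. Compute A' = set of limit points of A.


A' = ∅

For each x ∈ X, list the open sets U ∈ τ with x ∈ U, then check whether U ∩ (A ∖ {x}) ≠ ∅ for every such U.
  x = k: open {k} ∋ x has {k} ∩ (A ∖ {k}) = ∅, so x is NOT a limit point.
  x = l: open {l} ∋ x has {l} ∩ (A ∖ {l}) = ∅, so x is NOT a limit point.
  x = m: open {k, m} ∋ x has {k, m} ∩ (A ∖ {m}) = ∅, so x is NOT a limit point.
Collecting: A' = ∅.


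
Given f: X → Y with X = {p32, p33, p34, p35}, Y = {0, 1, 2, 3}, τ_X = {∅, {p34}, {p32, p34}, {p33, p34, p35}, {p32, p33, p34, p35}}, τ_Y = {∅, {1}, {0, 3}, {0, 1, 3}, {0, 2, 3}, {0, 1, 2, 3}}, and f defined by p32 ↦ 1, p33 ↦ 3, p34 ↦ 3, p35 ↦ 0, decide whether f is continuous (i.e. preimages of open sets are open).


f is NOT continuous.

Compute f^{-1}(U) for each U ∈ τ_Y:
  U = ∅: f^{-1}(U) = ∅ ∈ τ_X ✓.
  U = {1}: f^{-1}(U) = {p32} ∉ τ_X ✗.
  U = {0, 3}: f^{-1}(U) = {p33, p34, p35} ∈ τ_X ✓.
  U = {0, 1, 3}: f^{-1}(U) = {p32, p33, p34, p35} ∈ τ_X ✓.
  U = {0, 2, 3}: f^{-1}(U) = {p33, p34, p35} ∈ τ_X ✓.
  U = {0, 1, 2, 3}: f^{-1}(U) = {p32, p33, p34, p35} ∈ τ_X ✓.
Found U = {1} with f^{-1}(U) = {p32} not in τ_X. Therefore f is NOT continuous.


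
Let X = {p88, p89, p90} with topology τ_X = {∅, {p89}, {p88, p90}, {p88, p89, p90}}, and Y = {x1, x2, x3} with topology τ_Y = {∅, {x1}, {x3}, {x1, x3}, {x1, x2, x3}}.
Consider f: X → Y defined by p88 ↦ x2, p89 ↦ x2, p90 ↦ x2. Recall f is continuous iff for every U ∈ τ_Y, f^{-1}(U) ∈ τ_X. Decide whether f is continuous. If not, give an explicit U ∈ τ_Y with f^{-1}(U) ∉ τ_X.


f IS continuous.

Compute f^{-1}(U) for each U ∈ τ_Y:
  U = ∅: f^{-1}(U) = ∅ ∈ τ_X ✓.
  U = {x1}: f^{-1}(U) = ∅ ∈ τ_X ✓.
  U = {x3}: f^{-1}(U) = ∅ ∈ τ_X ✓.
  U = {x1, x3}: f^{-1}(U) = ∅ ∈ τ_X ✓.
  U = {x1, x2, x3}: f^{-1}(U) = {p88, p89, p90} ∈ τ_X ✓.
Every preimage lies in τ_X, so f IS continuous.


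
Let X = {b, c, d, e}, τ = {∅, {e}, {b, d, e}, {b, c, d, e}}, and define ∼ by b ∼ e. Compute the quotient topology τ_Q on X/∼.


X/∼ = {[b=e], [c], [d]}; |τ_Q| = 3.

Equivalence classes: [b=e], [c], [d].
Quotient map π: X → X/∼ sends b ↦ [b=e], c ↦ [c], d ↦ [d], e ↦ [b=e].
For each subset V ⊆ X/∼, compute π^{-1}(V) ⊆ X and check whether π^{-1}(V) ∈ τ. V is open in τ_Q iff π^{-1}(V) ∈ τ.
  V = {}: π^{-1}(V) = ∅ ∈ τ ✓.
  V = {[b=e]}: π^{-1}(V) = {b, e} ∉ τ ✗.
  V = {[c]}: π^{-1}(V) = {c} ∉ τ ✗.
  V = {[b=e], [c]}: π^{-1}(V) = {b, c, e} ∉ τ ✗.
  V = {[d]}: π^{-1}(V) = {d} ∉ τ ✗.
  V = {[b=e], [d]}: π^{-1}(V) = {b, d, e} ∈ τ ✓.
  V = {[c], [d]}: π^{-1}(V) = {c, d} ∉ τ ✗.
  V = {[b=e], [c], [d]}: π^{-1}(V) = {b, c, d, e} ∈ τ ✓.
Open sets in the quotient: τ_Q = {{}, {[b=e], [d]}, {[b=e], [c], [d]}} (3 elements).


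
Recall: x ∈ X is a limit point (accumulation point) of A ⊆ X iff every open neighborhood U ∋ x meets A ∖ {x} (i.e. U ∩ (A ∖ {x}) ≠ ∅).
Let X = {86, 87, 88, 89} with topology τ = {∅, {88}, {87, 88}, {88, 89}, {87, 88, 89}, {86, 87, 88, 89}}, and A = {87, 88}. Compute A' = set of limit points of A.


A' = {86, 87, 89}

For each x ∈ X, list the open sets U ∈ τ with x ∈ U, then check whether U ∩ (A ∖ {x}) ≠ ∅ for every such U.
  x = 86: opens ∋ x are {86, 87, 88, 89}; each meets A ∖ {86}, so x IS a limit point.
  x = 87: opens ∋ x are {87, 88}, {87, 88, 89}, {86, 87, 88, 89}; each meets A ∖ {87}, so x IS a limit point.
  x = 88: open {88} ∋ x has {88} ∩ (A ∖ {88}) = ∅, so x is NOT a limit point.
  x = 89: opens ∋ x are {88, 89}, {87, 88, 89}, {86, 87, 88, 89}; each meets A ∖ {89}, so x IS a limit point.
Collecting: A' = {86, 87, 89}.


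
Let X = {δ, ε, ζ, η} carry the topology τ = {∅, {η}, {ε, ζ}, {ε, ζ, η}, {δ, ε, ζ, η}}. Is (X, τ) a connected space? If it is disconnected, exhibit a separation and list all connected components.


(X, τ) is connected.

Find clopen sets (U ∈ τ with X ∖ U ∈ τ):
  U = ∅, X ∖ U = {δ, ε, ζ, η} — both open, so U is clopen.
  U = {δ, ε, ζ, η}, X ∖ U = ∅ — both open, so U is clopen.
Only trivial clopens (∅ and X) exist, so (X, τ) is connected.
Compute connected components by grouping points that agree on all clopens:
  component: {δ, ε, ζ, η}


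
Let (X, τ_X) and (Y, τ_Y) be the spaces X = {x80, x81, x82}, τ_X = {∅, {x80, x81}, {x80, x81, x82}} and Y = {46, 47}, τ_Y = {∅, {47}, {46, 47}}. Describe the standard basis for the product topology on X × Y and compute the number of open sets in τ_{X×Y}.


Basis B = {∅ × ∅, {x80, x81} × {47}, {x80, x81, x82} × {47}, {x80, x81} × {46, 47}, {x80, x81, x82} × {46, 47}}; |τ_{X×Y}| = 6.

Enumerate products U × V with U ∈ τ_X, V ∈ τ_Y (deduplicated):
  ∅ × ∅ = {} (∅)
  {x80, x81} × {47} = {(x80,47), (x81,47)}
  {x80, x81, x82} × {47} = {(x80,47), (x81,47), (x82,47)}
  {x80, x81} × {46, 47} = {(x80,46), (x80,47), (x81,46), (x81,47)}
  {x80, x81, x82} × {46, 47} = {(x80,46), (x80,47), (x81,46), (x81,47), (x82,46), (x82,47)}
These 5 distinct sets form the basis B.
Close under arbitrary unions to get τ_{X×Y}; counting gives |τ_{X×Y}| = 6.


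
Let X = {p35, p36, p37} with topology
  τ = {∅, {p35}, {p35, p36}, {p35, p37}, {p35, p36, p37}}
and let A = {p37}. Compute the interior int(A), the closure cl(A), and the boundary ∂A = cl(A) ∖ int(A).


int(A) = ∅, cl(A) = {p37}, ∂A = {p37}.

Closed sets in (X, τ) are complements of opens:
  closed(X, τ) = {∅, {p36}, {p37}, {p36, p37}, {p35, p36, p37}}.
int(A) = ⋃ {U ∈ τ : U ⊆ A}. Opens contained in A: ∅.
Taking the union of these: int(A) = ∅.
cl(A) = ⋂ {C closed : A ⊆ C}. Closed sets containing A: {p37}, {p36, p37}, {p35, p36, p37}.
Intersecting these: cl(A) = {p37}.
∂A = cl(A) ∖ int(A) = {p37} ∖ ∅ = {p37}.


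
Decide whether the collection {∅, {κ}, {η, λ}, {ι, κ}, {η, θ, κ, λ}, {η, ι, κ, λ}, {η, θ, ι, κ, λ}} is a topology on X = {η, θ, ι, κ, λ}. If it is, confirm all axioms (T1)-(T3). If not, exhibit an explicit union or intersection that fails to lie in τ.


τ is NOT a topology on X.

Axiom (T1): ∅ ∈ τ? Yes; X ∈ τ? Yes.
Axiom (T2/T3): check pairwise unions and intersections of members of τ.
Counterexample for (T2): {κ} ∪ {η, λ} = {η, κ, λ} ∉ τ. Therefore τ is NOT a topology.


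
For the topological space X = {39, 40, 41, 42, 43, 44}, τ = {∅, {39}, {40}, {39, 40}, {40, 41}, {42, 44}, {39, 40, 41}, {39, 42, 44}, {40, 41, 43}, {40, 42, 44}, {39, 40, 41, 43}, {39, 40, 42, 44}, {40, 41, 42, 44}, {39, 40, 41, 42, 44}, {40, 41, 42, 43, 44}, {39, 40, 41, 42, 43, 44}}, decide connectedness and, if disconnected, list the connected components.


(X, τ) is disconnected; components = [{39}, {42, 44}, {40, 41, 43}].

Find clopen sets (U ∈ τ with X ∖ U ∈ τ):
  U = ∅, X ∖ U = {39, 40, 41, 42, 43, 44} — both open, so U is clopen.
  U = {39}, X ∖ U = {40, 41, 42, 43, 44} — both open, so U is clopen.
  U = {42, 44}, X ∖ U = {39, 40, 41, 43} — both open, so U is clopen.
  U = {39, 42, 44}, X ∖ U = {40, 41, 43} — both open, so U is clopen.
  U = {40, 41, 43}, X ∖ U = {39, 42, 44} — both open, so U is clopen.
  U = {39, 40, 41, 43}, X ∖ U = {42, 44} — both open, so U is clopen.
  U = {40, 41, 42, 43, 44}, X ∖ U = {39} — both open, so U is clopen.
  U = {39, 40, 41, 42, 43, 44}, X ∖ U = ∅ — both open, so U is clopen.
Nontrivial clopen(s) exist: e.g. {39}. So (X, τ) is disconnected.
Compute connected components by grouping points that agree on all clopens:
  component: {39}
  component: {42, 44}
  component: {40, 41, 43}


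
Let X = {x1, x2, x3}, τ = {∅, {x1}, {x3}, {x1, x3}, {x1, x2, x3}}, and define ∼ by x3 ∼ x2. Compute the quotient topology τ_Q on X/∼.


X/∼ = {[x1], [x2=x3]}; |τ_Q| = 3.

Equivalence classes: [x1], [x2=x3].
Quotient map π: X → X/∼ sends x1 ↦ [x1], x2 ↦ [x2=x3], x3 ↦ [x2=x3].
For each subset V ⊆ X/∼, compute π^{-1}(V) ⊆ X and check whether π^{-1}(V) ∈ τ. V is open in τ_Q iff π^{-1}(V) ∈ τ.
  V = {}: π^{-1}(V) = ∅ ∈ τ ✓.
  V = {[x1]}: π^{-1}(V) = {x1} ∈ τ ✓.
  V = {[x2=x3]}: π^{-1}(V) = {x2, x3} ∉ τ ✗.
  V = {[x1], [x2=x3]}: π^{-1}(V) = {x1, x2, x3} ∈ τ ✓.
Open sets in the quotient: τ_Q = {{}, {[x1]}, {[x1], [x2=x3]}} (3 elements).


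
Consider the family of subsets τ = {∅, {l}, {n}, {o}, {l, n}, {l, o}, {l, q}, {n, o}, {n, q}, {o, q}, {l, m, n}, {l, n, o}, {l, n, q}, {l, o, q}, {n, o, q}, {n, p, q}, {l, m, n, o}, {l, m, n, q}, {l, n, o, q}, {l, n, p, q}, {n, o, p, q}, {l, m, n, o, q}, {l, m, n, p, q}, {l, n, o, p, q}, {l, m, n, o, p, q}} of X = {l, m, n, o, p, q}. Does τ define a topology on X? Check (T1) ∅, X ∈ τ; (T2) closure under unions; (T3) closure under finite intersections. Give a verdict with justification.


τ is NOT a topology on X.

Axiom (T1): ∅ ∈ τ? Yes; X ∈ τ? Yes.
Axiom (T2/T3): check pairwise unions and intersections of members of τ.
Counterexample for (T3): {l, q} ∩ {n, q} = {q} ∉ τ. Therefore τ is NOT a topology.


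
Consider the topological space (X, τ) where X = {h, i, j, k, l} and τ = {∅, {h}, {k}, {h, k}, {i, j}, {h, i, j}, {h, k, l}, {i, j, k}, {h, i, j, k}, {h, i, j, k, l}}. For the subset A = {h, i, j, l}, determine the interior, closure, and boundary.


int(A) = {h, i, j}, cl(A) = {h, i, j, l}, ∂A = {l}.

Closed sets in (X, τ) are complements of opens:
  closed(X, τ) = {∅, {l}, {h, l}, {i, j}, {k, l}, {h, k, l}, {i, j, l}, {h, i, j, l}, {i, j, k, l}, {h, i, j, k, l}}.
int(A) = ⋃ {U ∈ τ : U ⊆ A}. Opens contained in A: ∅, {h}, {i, j}, {h, i, j}.
Taking the union of these: int(A) = {h, i, j}.
cl(A) = ⋂ {C closed : A ⊆ C}. Closed sets containing A: {h, i, j, l}, {h, i, j, k, l}.
Intersecting these: cl(A) = {h, i, j, l}.
∂A = cl(A) ∖ int(A) = {h, i, j, l} ∖ {h, i, j} = {l}.


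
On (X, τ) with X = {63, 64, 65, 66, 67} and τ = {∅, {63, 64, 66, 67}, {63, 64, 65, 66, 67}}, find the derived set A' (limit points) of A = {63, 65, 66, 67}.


A' = {63, 64, 65, 66, 67}

For each x ∈ X, list the open sets U ∈ τ with x ∈ U, then check whether U ∩ (A ∖ {x}) ≠ ∅ for every such U.
  x = 63: opens ∋ x are {63, 64, 66, 67}, {63, 64, 65, 66, 67}; each meets A ∖ {63}, so x IS a limit point.
  x = 64: opens ∋ x are {63, 64, 66, 67}, {63, 64, 65, 66, 67}; each meets A ∖ {64}, so x IS a limit point.
  x = 65: opens ∋ x are {63, 64, 65, 66, 67}; each meets A ∖ {65}, so x IS a limit point.
  x = 66: opens ∋ x are {63, 64, 66, 67}, {63, 64, 65, 66, 67}; each meets A ∖ {66}, so x IS a limit point.
  x = 67: opens ∋ x are {63, 64, 66, 67}, {63, 64, 65, 66, 67}; each meets A ∖ {67}, so x IS a limit point.
Collecting: A' = {63, 64, 65, 66, 67}.


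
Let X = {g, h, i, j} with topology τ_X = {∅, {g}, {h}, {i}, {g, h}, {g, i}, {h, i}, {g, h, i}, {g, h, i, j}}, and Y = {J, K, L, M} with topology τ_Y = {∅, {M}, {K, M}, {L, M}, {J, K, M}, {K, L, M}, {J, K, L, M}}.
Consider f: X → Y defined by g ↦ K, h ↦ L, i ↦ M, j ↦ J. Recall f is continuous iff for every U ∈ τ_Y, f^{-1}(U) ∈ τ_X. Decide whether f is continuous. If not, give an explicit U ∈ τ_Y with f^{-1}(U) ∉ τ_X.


f is NOT continuous.

Compute f^{-1}(U) for each U ∈ τ_Y:
  U = ∅: f^{-1}(U) = ∅ ∈ τ_X ✓.
  U = {M}: f^{-1}(U) = {i} ∈ τ_X ✓.
  U = {K, M}: f^{-1}(U) = {g, i} ∈ τ_X ✓.
  U = {L, M}: f^{-1}(U) = {h, i} ∈ τ_X ✓.
  U = {J, K, M}: f^{-1}(U) = {g, i, j} ∉ τ_X ✗.
  U = {K, L, M}: f^{-1}(U) = {g, h, i} ∈ τ_X ✓.
  U = {J, K, L, M}: f^{-1}(U) = {g, h, i, j} ∈ τ_X ✓.
Found U = {J, K, M} with f^{-1}(U) = {g, i, j} not in τ_X. Therefore f is NOT continuous.


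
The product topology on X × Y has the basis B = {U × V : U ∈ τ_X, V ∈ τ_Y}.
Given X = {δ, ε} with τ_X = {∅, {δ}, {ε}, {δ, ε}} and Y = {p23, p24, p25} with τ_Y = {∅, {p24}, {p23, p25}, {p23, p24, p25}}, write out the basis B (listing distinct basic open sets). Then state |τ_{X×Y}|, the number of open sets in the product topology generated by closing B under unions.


Basis B = {∅ × ∅, {δ} × {p24}, {ε} × {p24}, {δ} × {p23, p25}, {δ, ε} × {p24}, {ε} × {p23, p25}, {δ} × {p23, p24, p25}, {ε} × {p23, p24, p25}, {δ, ε} × {p23, p25}, {δ, ε} × {p23, p24, p25}}; |τ_{X×Y}| = 16.

Enumerate products U × V with U ∈ τ_X, V ∈ τ_Y (deduplicated):
  ∅ × ∅ = {} (∅)
  {δ} × {p24} = {(δ,p24)}
  {ε} × {p24} = {(ε,p24)}
  {δ} × {p23, p25} = {(δ,p23), (δ,p25)}
  {δ, ε} × {p24} = {(δ,p24), (ε,p24)}
  {ε} × {p23, p25} = {(ε,p23), (ε,p25)}
  {δ} × {p23, p24, p25} = {(δ,p23), (δ,p24), (δ,p25)}
  {ε} × {p23, p24, p25} = {(ε,p23), (ε,p24), (ε,p25)}
  {δ, ε} × {p23, p25} = {(δ,p23), (δ,p25), (ε,p23), (ε,p25)}
  {δ, ε} × {p23, p24, p25} = {(δ,p23), (δ,p24), (δ,p25), (ε,p23), (ε,p24), (ε,p25)}
These 10 distinct sets form the basis B.
Close under arbitrary unions to get τ_{X×Y}; counting gives |τ_{X×Y}| = 16.


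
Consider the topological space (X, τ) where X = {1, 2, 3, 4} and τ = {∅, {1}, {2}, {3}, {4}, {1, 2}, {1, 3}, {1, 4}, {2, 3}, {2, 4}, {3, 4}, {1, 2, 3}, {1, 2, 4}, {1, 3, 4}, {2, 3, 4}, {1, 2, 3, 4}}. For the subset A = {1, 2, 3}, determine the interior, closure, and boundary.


int(A) = {1, 2, 3}, cl(A) = {1, 2, 3}, ∂A = ∅.

Closed sets in (X, τ) are complements of opens:
  closed(X, τ) = {∅, {1}, {2}, {3}, {4}, {1, 2}, {1, 3}, {1, 4}, {2, 3}, {2, 4}, {3, 4}, {1, 2, 3}, {1, 2, 4}, {1, 3, 4}, {2, 3, 4}, {1, 2, 3, 4}}.
int(A) = ⋃ {U ∈ τ : U ⊆ A}. Opens contained in A: ∅, {1}, {2}, {3}, {1, 2}, {1, 3}, {2, 3}, {1, 2, 3}.
Taking the union of these: int(A) = {1, 2, 3}.
cl(A) = ⋂ {C closed : A ⊆ C}. Closed sets containing A: {1, 2, 3}, {1, 2, 3, 4}.
Intersecting these: cl(A) = {1, 2, 3}.
∂A = cl(A) ∖ int(A) = {1, 2, 3} ∖ {1, 2, 3} = ∅.


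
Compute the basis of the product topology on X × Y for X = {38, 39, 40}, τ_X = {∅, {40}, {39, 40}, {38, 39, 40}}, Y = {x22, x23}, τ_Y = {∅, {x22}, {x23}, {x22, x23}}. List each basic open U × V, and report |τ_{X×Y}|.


Basis B = {∅ × ∅, {40} × {x22}, {40} × {x23}, {39, 40} × {x22}, {39, 40} × {x23}, {40} × {x22, x23}, {38, 39, 40} × {x22}, {38, 39, 40} × {x23}, {39, 40} × {x22, x23}, {38, 39, 40} × {x22, x23}}; |τ_{X×Y}| = 16.

Enumerate products U × V with U ∈ τ_X, V ∈ τ_Y (deduplicated):
  ∅ × ∅ = {} (∅)
  {40} × {x22} = {(40,x22)}
  {40} × {x23} = {(40,x23)}
  {39, 40} × {x22} = {(39,x22), (40,x22)}
  {39, 40} × {x23} = {(39,x23), (40,x23)}
  {40} × {x22, x23} = {(40,x22), (40,x23)}
  {38, 39, 40} × {x22} = {(38,x22), (39,x22), (40,x22)}
  {38, 39, 40} × {x23} = {(38,x23), (39,x23), (40,x23)}
  {39, 40} × {x22, x23} = {(39,x22), (39,x23), (40,x22), (40,x23)}
  {38, 39, 40} × {x22, x23} = {(38,x22), (38,x23), (39,x22), (39,x23), (40,x22), (40,x23)}
These 10 distinct sets form the basis B.
Close under arbitrary unions to get τ_{X×Y}; counting gives |τ_{X×Y}| = 16.


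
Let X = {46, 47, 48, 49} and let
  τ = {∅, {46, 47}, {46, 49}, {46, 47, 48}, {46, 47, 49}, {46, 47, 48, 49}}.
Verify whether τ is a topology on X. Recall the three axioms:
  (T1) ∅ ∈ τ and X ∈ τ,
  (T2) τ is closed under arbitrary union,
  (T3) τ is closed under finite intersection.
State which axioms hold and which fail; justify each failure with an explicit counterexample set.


τ is NOT a topology on X.

Axiom (T1): ∅ ∈ τ? Yes; X ∈ τ? Yes.
Axiom (T2/T3): check pairwise unions and intersections of members of τ.
Counterexample for (T3): {46, 47} ∩ {46, 49} = {46} ∉ τ. Therefore τ is NOT a topology.


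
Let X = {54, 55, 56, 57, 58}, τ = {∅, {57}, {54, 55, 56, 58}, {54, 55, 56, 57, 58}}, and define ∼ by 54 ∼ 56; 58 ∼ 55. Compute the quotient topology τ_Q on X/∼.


X/∼ = {[54=56], [55=58], [57]}; |τ_Q| = 4.

Equivalence classes: [54=56], [55=58], [57].
Quotient map π: X → X/∼ sends 54 ↦ [54=56], 55 ↦ [55=58], 56 ↦ [54=56], 57 ↦ [57], 58 ↦ [55=58].
For each subset V ⊆ X/∼, compute π^{-1}(V) ⊆ X and check whether π^{-1}(V) ∈ τ. V is open in τ_Q iff π^{-1}(V) ∈ τ.
  V = {}: π^{-1}(V) = ∅ ∈ τ ✓.
  V = {[54=56]}: π^{-1}(V) = {54, 56} ∉ τ ✗.
  V = {[55=58]}: π^{-1}(V) = {55, 58} ∉ τ ✗.
  V = {[54=56], [55=58]}: π^{-1}(V) = {54, 55, 56, 58} ∈ τ ✓.
  V = {[57]}: π^{-1}(V) = {57} ∈ τ ✓.
  V = {[54=56], [57]}: π^{-1}(V) = {54, 56, 57} ∉ τ ✗.
  V = {[55=58], [57]}: π^{-1}(V) = {55, 57, 58} ∉ τ ✗.
  V = {[54=56], [55=58], [57]}: π^{-1}(V) = {54, 55, 56, 57, 58} ∈ τ ✓.
Open sets in the quotient: τ_Q = {{}, {[54=56], [55=58]}, {[57]}, {[54=56], [55=58], [57]}} (4 elements).


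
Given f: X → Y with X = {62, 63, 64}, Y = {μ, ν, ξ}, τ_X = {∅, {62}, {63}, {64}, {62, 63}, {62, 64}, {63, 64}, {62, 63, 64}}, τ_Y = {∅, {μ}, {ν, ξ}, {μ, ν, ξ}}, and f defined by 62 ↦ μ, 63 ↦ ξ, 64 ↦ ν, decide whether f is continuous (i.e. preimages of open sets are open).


f IS continuous.

Compute f^{-1}(U) for each U ∈ τ_Y:
  U = ∅: f^{-1}(U) = ∅ ∈ τ_X ✓.
  U = {μ}: f^{-1}(U) = {62} ∈ τ_X ✓.
  U = {ν, ξ}: f^{-1}(U) = {63, 64} ∈ τ_X ✓.
  U = {μ, ν, ξ}: f^{-1}(U) = {62, 63, 64} ∈ τ_X ✓.
Every preimage lies in τ_X, so f IS continuous.


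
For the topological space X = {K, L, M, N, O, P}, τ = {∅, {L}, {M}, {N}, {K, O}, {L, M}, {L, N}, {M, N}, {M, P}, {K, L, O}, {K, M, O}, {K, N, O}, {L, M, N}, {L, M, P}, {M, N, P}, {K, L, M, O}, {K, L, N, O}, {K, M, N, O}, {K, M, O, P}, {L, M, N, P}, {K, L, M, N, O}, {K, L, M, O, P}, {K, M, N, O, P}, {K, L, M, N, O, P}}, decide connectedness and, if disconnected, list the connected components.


(X, τ) is disconnected; components = [{L}, {N}, {K, O}, {M, P}].

Find clopen sets (U ∈ τ with X ∖ U ∈ τ):
  U = ∅, X ∖ U = {K, L, M, N, O, P} — both open, so U is clopen.
  U = {L}, X ∖ U = {K, M, N, O, P} — both open, so U is clopen.
  U = {N}, X ∖ U = {K, L, M, O, P} — both open, so U is clopen.
  U = {K, O}, X ∖ U = {L, M, N, P} — both open, so U is clopen.
  U = {L, N}, X ∖ U = {K, M, O, P} — both open, so U is clopen.
  U = {M, P}, X ∖ U = {K, L, N, O} — both open, so U is clopen.
  U = {K, L, O}, X ∖ U = {M, N, P} — both open, so U is clopen.
  U = {K, N, O}, X ∖ U = {L, M, P} — both open, so U is clopen.
  U = {L, M, P}, X ∖ U = {K, N, O} — both open, so U is clopen.
  U = {M, N, P}, X ∖ U = {K, L, O} — both open, so U is clopen.
  U = {K, L, N, O}, X ∖ U = {M, P} — both open, so U is clopen.
  U = {K, M, O, P}, X ∖ U = {L, N} — both open, so U is clopen.
  U = {L, M, N, P}, X ∖ U = {K, O} — both open, so U is clopen.
  U = {K, L, M, O, P}, X ∖ U = {N} — both open, so U is clopen.
  U = {K, M, N, O, P}, X ∖ U = {L} — both open, so U is clopen.
  U = {K, L, M, N, O, P}, X ∖ U = ∅ — both open, so U is clopen.
Nontrivial clopen(s) exist: e.g. {N}. So (X, τ) is disconnected.
Compute connected components by grouping points that agree on all clopens:
  component: {L}
  component: {N}
  component: {K, O}
  component: {M, P}


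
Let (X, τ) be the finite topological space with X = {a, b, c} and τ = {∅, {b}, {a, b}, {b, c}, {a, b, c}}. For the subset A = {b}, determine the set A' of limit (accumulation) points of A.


A' = {a, c}

For each x ∈ X, list the open sets U ∈ τ with x ∈ U, then check whether U ∩ (A ∖ {x}) ≠ ∅ for every such U.
  x = a: opens ∋ x are {a, b}, {a, b, c}; each meets A ∖ {a}, so x IS a limit point.
  x = b: open {b} ∋ x has {b} ∩ (A ∖ {b}) = ∅, so x is NOT a limit point.
  x = c: opens ∋ x are {b, c}, {a, b, c}; each meets A ∖ {c}, so x IS a limit point.
Collecting: A' = {a, c}.


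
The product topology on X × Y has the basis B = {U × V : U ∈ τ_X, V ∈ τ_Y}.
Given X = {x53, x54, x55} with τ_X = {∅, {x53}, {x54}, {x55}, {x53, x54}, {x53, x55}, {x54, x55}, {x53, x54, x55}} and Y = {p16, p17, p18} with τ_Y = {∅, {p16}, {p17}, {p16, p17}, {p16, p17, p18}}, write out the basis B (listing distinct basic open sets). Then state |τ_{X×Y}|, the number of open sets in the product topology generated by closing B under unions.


Basis B = {∅ × ∅, {x53} × {p16}, {x53} × {p17}, {x54} × {p16}, {x54} × {p17}, {x55} × {p16}, {x55} × {p17}, {x53} × {p16, p17}, {x53, x54} × {p16}, {x53, x55} × {p16}, {x53, x54} × {p17}, {x53, x55} × {p17}, {x54} × {p16, p17}, {x54, x55} × {p16}, {x54, x55} × {p17}, {x55} × {p16, p17}, {x53} × {p16, p17, p18}, {x53, x54, x55} × {p16}, {x53, x54, x55} × {p17}, {x54} × {p16, p17, p18}, {x55} × {p16, p17, p18}, {x53, x54} × {p16, p17}, {x53, x55} × {p16, p17}, {x54, x55} × {p16, p17}, {x53, x54} × {p16, p17, p18}, {x53, x55} × {p16, p17, p18}, {x53, x54, x55} × {p16, p17}, {x54, x55} × {p16, p17, p18}, {x53, x54, x55} × {p16, p17, p18}}; |τ_{X×Y}| = 125.

Enumerate products U × V with U ∈ τ_X, V ∈ τ_Y (deduplicated):
  ∅ × ∅ = {} (∅)
  {x53} × {p16} = {(x53,p16)}
  {x53} × {p17} = {(x53,p17)}
  {x54} × {p16} = {(x54,p16)}
  {x54} × {p17} = {(x54,p17)}
  {x55} × {p16} = {(x55,p16)}
  {x55} × {p17} = {(x55,p17)}
  {x53} × {p16, p17} = {(x53,p16), (x53,p17)}
  {x53, x54} × {p16} = {(x53,p16), (x54,p16)}
  {x53, x55} × {p16} = {(x53,p16), (x55,p16)}
  {x53, x54} × {p17} = {(x53,p17), (x54,p17)}
  {x53, x55} × {p17} = {(x53,p17), (x55,p17)}
  {x54} × {p16, p17} = {(x54,p16), (x54,p17)}
  {x54, x55} × {p16} = {(x54,p16), (x55,p16)}
  {x54, x55} × {p17} = {(x54,p17), (x55,p17)}
  {x55} × {p16, p17} = {(x55,p16), (x55,p17)}
  {x53} × {p16, p17, p18} = {(x53,p16), (x53,p17), (x53,p18)}
  {x53, x54, x55} × {p16} = {(x53,p16), (x54,p16), (x55,p16)}
  {x53, x54, x55} × {p17} = {(x53,p17), (x54,p17), (x55,p17)}
  {x54} × {p16, p17, p18} = {(x54,p16), (x54,p17), (x54,p18)}
  {x55} × {p16, p17, p18} = {(x55,p16), (x55,p17), (x55,p18)}
  {x53, x54} × {p16, p17} = {(x53,p16), (x53,p17), (x54,p16), (x54,p17)}
  {x53, x55} × {p16, p17} = {(x53,p16), (x53,p17), (x55,p16), (x55,p17)}
  {x54, x55} × {p16, p17} = {(x54,p16), (x54,p17), (x55,p16), (x55,p17)}
  {x53, x54} × {p16, p17, p18} = {(x53,p16), (x53,p17), (x53,p18), (x54,p16), (x54,p17), (x54,p18)}
  {x53, x55} × {p16, p17, p18} = {(x53,p16), (x53,p17), (x53,p18), (x55,p16), (x55,p17), (x55,p18)}
  {x53, x54, x55} × {p16, p17} = {(x53,p16), (x53,p17), (x54,p16), (x54,p17), (x55,p16), (x55,p17)}
  {x54, x55} × {p16, p17, p18} = {(x54,p16), (x54,p17), (x54,p18), (x55,p16), (x55,p17), (x55,p18)}
  {x53, x54, x55} × {p16, p17, p18} = {(x53,p16), (x53,p17), (x53,p18), (x54,p16), (x54,p17), (x54,p18), (x55,p16), (x55,p17), (x55,p18)}
These 29 distinct sets form the basis B.
Close under arbitrary unions to get τ_{X×Y}; counting gives |τ_{X×Y}| = 125.


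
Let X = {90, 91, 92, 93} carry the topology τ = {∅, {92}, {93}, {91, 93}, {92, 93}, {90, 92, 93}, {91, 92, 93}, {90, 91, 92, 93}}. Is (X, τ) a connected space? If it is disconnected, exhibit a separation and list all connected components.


(X, τ) is connected.

Find clopen sets (U ∈ τ with X ∖ U ∈ τ):
  U = ∅, X ∖ U = {90, 91, 92, 93} — both open, so U is clopen.
  U = {90, 91, 92, 93}, X ∖ U = ∅ — both open, so U is clopen.
Only trivial clopens (∅ and X) exist, so (X, τ) is connected.
Compute connected components by grouping points that agree on all clopens:
  component: {90, 91, 92, 93}


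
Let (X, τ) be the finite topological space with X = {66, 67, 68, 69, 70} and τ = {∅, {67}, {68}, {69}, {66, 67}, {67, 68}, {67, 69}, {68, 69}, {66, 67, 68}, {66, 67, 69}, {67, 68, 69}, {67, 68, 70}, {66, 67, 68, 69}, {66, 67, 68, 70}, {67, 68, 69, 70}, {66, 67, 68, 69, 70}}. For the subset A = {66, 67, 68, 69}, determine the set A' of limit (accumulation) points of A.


A' = {66, 70}

For each x ∈ X, list the open sets U ∈ τ with x ∈ U, then check whether U ∩ (A ∖ {x}) ≠ ∅ for every such U.
  x = 66: opens ∋ x are {66, 67}, {66, 67, 68}, {66, 67, 69}, {66, 67, 68, 69}, {66, 67, 68, 70}, {66, 67, 68, 69, 70}; each meets A ∖ {66}, so x IS a limit point.
  x = 67: open {67} ∋ x has {67} ∩ (A ∖ {67}) = ∅, so x is NOT a limit point.
  x = 68: open {68} ∋ x has {68} ∩ (A ∖ {68}) = ∅, so x is NOT a limit point.
  x = 69: open {69} ∋ x has {69} ∩ (A ∖ {69}) = ∅, so x is NOT a limit point.
  x = 70: opens ∋ x are {67, 68, 70}, {66, 67, 68, 70}, {67, 68, 69, 70}, {66, 67, 68, 69, 70}; each meets A ∖ {70}, so x IS a limit point.
Collecting: A' = {66, 70}.


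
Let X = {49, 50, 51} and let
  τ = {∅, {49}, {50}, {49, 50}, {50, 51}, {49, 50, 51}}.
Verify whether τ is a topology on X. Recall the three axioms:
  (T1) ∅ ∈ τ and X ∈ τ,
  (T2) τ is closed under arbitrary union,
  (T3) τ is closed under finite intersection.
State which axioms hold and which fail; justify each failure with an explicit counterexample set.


τ IS a topology on X.

Axiom (T1): ∅ ∈ τ? Yes; X ∈ τ? Yes.
Axiom (T2/T3): check pairwise unions and intersections of members of τ.
All pairwise intersections and unions checked — each lies in τ. Therefore τ satisfies (T1), (T2), (T3): it IS a topology on X.


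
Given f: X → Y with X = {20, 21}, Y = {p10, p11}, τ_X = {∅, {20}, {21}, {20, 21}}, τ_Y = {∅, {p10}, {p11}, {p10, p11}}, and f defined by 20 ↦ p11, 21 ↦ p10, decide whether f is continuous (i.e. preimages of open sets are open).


f IS continuous.

Compute f^{-1}(U) for each U ∈ τ_Y:
  U = ∅: f^{-1}(U) = ∅ ∈ τ_X ✓.
  U = {p10}: f^{-1}(U) = {21} ∈ τ_X ✓.
  U = {p11}: f^{-1}(U) = {20} ∈ τ_X ✓.
  U = {p10, p11}: f^{-1}(U) = {20, 21} ∈ τ_X ✓.
Every preimage lies in τ_X, so f IS continuous.


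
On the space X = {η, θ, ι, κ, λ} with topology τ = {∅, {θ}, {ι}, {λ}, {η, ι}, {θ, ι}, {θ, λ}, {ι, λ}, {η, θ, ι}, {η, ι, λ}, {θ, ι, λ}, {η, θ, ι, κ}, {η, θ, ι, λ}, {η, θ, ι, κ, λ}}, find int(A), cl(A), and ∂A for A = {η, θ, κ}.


int(A) = {θ}, cl(A) = {η, θ, κ}, ∂A = {η, κ}.

Closed sets in (X, τ) are complements of opens:
  closed(X, τ) = {∅, {κ}, {λ}, {η, κ}, {θ, κ}, {κ, λ}, {η, θ, κ}, {η, ι, κ}, {η, κ, λ}, {θ, κ, λ}, {η, θ, ι, κ}, {η, θ, κ, λ}, {η, ι, κ, λ}, {η, θ, ι, κ, λ}}.
int(A) = ⋃ {U ∈ τ : U ⊆ A}. Opens contained in A: ∅, {θ}.
Taking the union of these: int(A) = {θ}.
cl(A) = ⋂ {C closed : A ⊆ C}. Closed sets containing A: {η, θ, κ}, {η, θ, ι, κ}, {η, θ, κ, λ}, {η, θ, ι, κ, λ}.
Intersecting these: cl(A) = {η, θ, κ}.
∂A = cl(A) ∖ int(A) = {η, θ, κ} ∖ {θ} = {η, κ}.


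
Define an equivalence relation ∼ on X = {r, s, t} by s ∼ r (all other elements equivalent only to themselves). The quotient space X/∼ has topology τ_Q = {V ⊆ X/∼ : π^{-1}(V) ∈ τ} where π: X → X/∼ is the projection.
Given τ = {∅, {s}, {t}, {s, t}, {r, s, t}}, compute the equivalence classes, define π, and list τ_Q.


X/∼ = {[r=s], [t]}; |τ_Q| = 3.

Equivalence classes: [r=s], [t].
Quotient map π: X → X/∼ sends r ↦ [r=s], s ↦ [r=s], t ↦ [t].
For each subset V ⊆ X/∼, compute π^{-1}(V) ⊆ X and check whether π^{-1}(V) ∈ τ. V is open in τ_Q iff π^{-1}(V) ∈ τ.
  V = {}: π^{-1}(V) = ∅ ∈ τ ✓.
  V = {[r=s]}: π^{-1}(V) = {r, s} ∉ τ ✗.
  V = {[t]}: π^{-1}(V) = {t} ∈ τ ✓.
  V = {[r=s], [t]}: π^{-1}(V) = {r, s, t} ∈ τ ✓.
Open sets in the quotient: τ_Q = {{}, {[t]}, {[r=s], [t]}} (3 elements).


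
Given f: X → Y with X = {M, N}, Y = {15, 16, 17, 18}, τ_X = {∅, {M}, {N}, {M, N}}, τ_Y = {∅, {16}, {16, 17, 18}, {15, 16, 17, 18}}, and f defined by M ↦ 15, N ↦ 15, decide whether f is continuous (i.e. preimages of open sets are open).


f IS continuous.

Compute f^{-1}(U) for each U ∈ τ_Y:
  U = ∅: f^{-1}(U) = ∅ ∈ τ_X ✓.
  U = {16}: f^{-1}(U) = ∅ ∈ τ_X ✓.
  U = {16, 17, 18}: f^{-1}(U) = ∅ ∈ τ_X ✓.
  U = {15, 16, 17, 18}: f^{-1}(U) = {M, N} ∈ τ_X ✓.
Every preimage lies in τ_X, so f IS continuous.
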